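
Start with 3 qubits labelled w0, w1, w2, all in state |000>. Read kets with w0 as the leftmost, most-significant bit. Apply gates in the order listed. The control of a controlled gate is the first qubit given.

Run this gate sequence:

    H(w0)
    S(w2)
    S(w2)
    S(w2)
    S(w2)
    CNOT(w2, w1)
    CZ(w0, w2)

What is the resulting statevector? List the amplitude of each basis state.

The final amplitudes are sqrt(2)/2 on |000>, sqrt(2)/2 on |100>, and 0 on every other basis state.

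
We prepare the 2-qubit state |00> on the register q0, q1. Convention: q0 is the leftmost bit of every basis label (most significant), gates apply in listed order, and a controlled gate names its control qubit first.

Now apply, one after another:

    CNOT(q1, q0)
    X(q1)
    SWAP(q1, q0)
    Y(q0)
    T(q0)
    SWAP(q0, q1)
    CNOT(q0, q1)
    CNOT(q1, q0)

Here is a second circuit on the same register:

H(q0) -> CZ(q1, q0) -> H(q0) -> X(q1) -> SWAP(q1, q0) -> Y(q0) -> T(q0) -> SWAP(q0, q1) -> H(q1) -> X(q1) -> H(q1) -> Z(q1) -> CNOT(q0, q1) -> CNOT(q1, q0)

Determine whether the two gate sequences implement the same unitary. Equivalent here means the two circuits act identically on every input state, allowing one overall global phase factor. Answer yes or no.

Yes: on every input state the two circuits agree up to one overall phase factor.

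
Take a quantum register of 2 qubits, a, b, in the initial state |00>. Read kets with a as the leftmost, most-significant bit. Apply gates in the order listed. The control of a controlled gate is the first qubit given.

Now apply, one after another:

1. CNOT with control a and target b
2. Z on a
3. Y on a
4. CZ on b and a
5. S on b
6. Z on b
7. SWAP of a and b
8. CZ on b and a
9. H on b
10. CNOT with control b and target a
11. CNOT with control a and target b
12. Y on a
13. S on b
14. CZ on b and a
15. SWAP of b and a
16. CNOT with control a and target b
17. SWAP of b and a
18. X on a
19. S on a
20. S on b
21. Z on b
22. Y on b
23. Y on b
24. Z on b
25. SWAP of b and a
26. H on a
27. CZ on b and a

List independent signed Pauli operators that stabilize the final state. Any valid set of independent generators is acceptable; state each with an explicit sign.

The final state is stabilized by the group generated by +XZ, +ZY; other independent generating sets are equally valid. Key observation: gates 21-24 undo each other exactly, leaving only the rest of the circuit to track.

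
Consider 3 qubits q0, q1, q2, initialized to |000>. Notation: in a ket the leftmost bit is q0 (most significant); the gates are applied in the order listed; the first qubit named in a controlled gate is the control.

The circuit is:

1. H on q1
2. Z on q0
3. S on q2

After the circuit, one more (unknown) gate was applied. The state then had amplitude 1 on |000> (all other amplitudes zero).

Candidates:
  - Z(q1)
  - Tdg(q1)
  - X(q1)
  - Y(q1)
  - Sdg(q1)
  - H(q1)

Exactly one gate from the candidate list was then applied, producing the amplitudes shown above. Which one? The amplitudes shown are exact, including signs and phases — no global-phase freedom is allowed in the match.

The unique candidate consistent with the amplitudes is H(q1).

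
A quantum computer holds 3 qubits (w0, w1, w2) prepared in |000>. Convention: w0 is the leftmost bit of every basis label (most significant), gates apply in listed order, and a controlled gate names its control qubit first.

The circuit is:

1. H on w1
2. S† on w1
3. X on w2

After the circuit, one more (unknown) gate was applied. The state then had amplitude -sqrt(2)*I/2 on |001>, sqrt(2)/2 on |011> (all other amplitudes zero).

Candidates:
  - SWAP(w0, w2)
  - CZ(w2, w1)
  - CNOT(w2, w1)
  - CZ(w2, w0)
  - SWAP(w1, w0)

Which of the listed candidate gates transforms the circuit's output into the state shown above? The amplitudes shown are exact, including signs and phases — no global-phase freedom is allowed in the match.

It was CNOT(w2, w1) that produced the state shown.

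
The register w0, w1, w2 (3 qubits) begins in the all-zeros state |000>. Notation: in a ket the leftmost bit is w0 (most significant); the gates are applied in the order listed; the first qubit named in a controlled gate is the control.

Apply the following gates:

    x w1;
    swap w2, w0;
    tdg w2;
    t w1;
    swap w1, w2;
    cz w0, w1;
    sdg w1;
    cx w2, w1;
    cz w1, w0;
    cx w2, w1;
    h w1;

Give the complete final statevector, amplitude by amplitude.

The resulting statevector has amplitude sqrt(2)*exp(I*pi/4)/2 on |001>, sqrt(2)*exp(I*pi/4)/2 on |011>, and 0 on every other basis state.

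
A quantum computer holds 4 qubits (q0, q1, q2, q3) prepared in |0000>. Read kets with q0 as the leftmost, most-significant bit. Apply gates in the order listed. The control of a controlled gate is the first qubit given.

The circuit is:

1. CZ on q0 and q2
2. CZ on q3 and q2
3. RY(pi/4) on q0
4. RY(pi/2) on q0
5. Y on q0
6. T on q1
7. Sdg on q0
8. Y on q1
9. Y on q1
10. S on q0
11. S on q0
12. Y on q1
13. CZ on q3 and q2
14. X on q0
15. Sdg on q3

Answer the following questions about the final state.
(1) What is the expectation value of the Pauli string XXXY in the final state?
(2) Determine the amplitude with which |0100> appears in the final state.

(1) The observable XXXY averages to 0. Key observation: the block from step 7 through step 10 cancels to the identity and can be dropped.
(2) The final state's coefficient on |0100> equals -sqrt(2)*I*sqrt(sqrt(2) + 2)/4 + sqrt(2)*I*sqrt(2 - sqrt(2))/4.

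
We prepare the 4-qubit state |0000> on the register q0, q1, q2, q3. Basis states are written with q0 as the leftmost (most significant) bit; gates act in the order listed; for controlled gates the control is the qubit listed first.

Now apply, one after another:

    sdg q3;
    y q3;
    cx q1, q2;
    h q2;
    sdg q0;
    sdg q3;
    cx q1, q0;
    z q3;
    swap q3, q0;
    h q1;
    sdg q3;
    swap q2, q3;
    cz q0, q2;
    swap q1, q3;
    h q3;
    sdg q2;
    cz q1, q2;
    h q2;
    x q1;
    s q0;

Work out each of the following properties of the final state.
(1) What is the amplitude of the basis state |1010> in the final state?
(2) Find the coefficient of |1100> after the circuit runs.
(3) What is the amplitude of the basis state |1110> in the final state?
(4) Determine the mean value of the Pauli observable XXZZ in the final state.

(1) |1010> carries amplitude -I/2 in the final state.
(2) The final state's coefficient on |1100> equals -I/2.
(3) The amplitude on |1110> is -I/2.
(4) The expectation value of XXZZ is 0.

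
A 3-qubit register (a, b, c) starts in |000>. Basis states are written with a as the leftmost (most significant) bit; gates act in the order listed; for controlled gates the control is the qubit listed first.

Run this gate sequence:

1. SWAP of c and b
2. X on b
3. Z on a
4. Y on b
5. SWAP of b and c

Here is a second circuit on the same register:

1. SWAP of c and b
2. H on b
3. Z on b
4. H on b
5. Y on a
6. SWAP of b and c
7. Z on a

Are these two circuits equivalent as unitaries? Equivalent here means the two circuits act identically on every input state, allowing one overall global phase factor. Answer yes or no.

No: there is an input state on which the two circuits produce genuinely different outputs (not merely differing by a phase).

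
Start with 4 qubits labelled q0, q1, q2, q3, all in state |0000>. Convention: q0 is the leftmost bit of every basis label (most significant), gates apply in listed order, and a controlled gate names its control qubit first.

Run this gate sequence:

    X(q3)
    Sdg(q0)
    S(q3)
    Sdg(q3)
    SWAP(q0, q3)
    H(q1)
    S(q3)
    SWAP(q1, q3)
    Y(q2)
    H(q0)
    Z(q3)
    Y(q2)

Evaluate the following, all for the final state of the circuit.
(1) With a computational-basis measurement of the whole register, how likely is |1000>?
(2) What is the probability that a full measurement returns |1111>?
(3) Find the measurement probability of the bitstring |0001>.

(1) A full measurement returns |1000> with probability 1/4.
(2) Outcome |1111> occurs with probability 0.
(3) Outcome |0001> occurs with probability 1/4.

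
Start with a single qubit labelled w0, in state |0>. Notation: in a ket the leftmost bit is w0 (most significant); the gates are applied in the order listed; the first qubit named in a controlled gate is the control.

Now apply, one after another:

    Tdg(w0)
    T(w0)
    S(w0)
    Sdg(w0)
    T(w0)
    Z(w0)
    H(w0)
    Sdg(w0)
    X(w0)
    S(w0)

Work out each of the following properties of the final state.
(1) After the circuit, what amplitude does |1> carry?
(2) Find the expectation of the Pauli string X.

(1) The final state's coefficient on |1> equals sqrt(2)*I/2.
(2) The observable X averages to -1.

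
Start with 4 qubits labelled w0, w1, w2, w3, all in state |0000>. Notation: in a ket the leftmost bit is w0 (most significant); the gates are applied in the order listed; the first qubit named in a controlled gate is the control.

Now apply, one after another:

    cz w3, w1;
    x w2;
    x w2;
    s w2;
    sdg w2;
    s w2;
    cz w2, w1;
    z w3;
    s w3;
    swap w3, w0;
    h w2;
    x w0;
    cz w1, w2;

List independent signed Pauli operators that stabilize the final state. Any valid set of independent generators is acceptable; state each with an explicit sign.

The stabilizer group can be generated by +IIXI, -ZIII, +IZII, +IIIZ, among other valid generating sets.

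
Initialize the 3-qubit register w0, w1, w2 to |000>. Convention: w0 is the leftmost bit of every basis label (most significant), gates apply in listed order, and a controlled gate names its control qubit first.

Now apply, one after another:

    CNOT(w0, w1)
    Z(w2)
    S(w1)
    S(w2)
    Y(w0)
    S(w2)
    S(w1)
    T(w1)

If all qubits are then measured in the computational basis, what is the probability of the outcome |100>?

A full measurement returns |100> with probability 1.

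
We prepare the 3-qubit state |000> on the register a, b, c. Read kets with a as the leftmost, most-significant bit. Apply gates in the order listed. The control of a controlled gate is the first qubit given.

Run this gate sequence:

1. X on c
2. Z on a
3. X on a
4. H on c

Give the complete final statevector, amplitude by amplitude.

After the circuit, the state carries amplitude sqrt(2)/2 on |100>, -sqrt(2)/2 on |101>, and 0 on every other basis state.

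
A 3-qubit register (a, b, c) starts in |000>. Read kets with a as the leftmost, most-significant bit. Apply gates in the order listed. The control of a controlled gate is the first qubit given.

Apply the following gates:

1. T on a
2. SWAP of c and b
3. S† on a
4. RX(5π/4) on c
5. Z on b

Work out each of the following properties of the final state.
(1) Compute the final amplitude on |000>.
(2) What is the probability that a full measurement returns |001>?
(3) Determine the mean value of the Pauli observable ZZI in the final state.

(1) The final state's coefficient on |000> equals -sqrt(2 - sqrt(2))/2.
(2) Outcome |001> occurs with probability sqrt(2)/4 + 1/2.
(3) In the final state, ZZI has expectation 1.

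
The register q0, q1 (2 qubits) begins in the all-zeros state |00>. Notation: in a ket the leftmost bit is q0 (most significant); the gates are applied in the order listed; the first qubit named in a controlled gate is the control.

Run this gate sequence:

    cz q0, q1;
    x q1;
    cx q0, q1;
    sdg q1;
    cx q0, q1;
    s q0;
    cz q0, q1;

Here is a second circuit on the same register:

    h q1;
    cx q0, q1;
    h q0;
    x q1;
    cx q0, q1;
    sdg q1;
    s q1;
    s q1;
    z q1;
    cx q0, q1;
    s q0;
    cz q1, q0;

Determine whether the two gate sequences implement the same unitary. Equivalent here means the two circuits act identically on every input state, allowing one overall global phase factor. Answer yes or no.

No, they are not equivalent — no single phase factor reconciles the two unitaries.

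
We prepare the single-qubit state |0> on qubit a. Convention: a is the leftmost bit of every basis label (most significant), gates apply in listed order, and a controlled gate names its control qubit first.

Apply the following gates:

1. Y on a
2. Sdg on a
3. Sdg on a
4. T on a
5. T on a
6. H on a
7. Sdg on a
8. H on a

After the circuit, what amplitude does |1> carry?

|1> carries amplitude 1/2 - I/2 in the final state.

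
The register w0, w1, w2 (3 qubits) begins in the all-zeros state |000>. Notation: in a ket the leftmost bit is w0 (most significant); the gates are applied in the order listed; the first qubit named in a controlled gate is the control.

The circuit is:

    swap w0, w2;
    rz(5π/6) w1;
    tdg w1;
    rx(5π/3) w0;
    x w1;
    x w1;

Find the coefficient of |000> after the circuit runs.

The amplitude on |000> is sqrt(3)*exp(7*I*pi/12)/2.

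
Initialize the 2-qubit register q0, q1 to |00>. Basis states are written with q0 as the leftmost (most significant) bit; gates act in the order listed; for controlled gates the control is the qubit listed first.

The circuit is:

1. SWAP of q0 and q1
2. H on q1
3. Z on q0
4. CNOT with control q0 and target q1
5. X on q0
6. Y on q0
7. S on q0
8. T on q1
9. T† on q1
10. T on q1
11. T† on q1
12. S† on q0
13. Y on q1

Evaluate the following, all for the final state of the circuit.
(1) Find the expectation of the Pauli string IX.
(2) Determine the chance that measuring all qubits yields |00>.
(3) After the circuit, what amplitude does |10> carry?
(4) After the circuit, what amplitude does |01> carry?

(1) The observable IX averages to -1.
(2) A full measurement returns |00> with probability 1/2.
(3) The final state's coefficient on |10> equals 0.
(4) The amplitude on |01> is sqrt(2)/2.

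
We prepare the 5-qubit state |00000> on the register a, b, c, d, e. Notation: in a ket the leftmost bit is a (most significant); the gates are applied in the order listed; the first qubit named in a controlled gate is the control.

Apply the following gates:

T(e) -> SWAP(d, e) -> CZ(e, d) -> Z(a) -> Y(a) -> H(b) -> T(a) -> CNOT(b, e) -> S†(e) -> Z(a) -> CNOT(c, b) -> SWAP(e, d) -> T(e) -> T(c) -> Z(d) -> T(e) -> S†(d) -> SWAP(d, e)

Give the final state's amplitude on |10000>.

|10000> carries amplitude -sqrt(2)*exp(3*I*pi/4)/2 in the final state.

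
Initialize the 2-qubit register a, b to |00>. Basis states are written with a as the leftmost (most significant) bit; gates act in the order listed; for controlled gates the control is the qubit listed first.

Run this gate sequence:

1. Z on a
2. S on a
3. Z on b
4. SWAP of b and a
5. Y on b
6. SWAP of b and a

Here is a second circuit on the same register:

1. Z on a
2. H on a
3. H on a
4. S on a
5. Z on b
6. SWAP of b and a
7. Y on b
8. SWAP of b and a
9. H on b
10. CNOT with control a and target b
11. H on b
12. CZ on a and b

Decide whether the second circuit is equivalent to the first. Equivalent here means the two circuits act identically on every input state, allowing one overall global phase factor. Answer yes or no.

Yes: on every input state the two circuits agree up to one overall phase factor.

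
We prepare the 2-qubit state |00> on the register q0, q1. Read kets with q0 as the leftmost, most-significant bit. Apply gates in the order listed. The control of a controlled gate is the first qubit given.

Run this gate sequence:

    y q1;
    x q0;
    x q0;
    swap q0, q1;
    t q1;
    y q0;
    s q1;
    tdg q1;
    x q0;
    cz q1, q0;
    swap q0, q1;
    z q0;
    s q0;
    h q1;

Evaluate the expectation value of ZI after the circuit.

The observable ZI averages to 1.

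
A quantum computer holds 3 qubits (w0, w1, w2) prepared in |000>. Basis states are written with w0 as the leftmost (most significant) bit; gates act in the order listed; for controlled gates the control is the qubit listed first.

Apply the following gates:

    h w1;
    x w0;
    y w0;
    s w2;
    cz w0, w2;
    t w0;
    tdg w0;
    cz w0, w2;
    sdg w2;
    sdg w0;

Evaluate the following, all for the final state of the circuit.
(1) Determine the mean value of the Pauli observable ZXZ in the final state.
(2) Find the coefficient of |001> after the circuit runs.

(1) The observable ZXZ averages to 1.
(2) The amplitude on |001> is 0.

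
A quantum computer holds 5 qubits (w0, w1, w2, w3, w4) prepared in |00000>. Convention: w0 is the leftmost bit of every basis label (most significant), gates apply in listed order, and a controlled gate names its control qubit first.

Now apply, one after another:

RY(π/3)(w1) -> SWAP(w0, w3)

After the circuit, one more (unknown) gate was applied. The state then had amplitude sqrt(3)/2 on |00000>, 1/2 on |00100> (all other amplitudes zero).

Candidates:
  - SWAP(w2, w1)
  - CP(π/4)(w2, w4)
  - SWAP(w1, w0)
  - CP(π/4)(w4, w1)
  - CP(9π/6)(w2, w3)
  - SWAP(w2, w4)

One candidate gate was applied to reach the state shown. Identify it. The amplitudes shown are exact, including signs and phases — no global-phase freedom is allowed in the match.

The applied gate was SWAP(w2, w1).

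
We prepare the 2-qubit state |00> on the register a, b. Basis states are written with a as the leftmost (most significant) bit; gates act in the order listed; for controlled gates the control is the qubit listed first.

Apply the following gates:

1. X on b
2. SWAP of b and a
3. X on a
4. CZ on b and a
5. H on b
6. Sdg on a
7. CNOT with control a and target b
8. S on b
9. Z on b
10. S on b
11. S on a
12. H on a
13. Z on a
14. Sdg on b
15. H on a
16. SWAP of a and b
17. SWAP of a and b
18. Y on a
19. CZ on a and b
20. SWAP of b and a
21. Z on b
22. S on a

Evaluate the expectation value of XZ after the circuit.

In the final state, XZ has expectation 1.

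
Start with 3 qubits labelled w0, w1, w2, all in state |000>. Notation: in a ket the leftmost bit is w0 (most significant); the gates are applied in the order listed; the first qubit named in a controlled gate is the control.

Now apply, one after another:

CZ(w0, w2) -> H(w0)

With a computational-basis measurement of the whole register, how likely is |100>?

The probability of measuring |100> is 1/2.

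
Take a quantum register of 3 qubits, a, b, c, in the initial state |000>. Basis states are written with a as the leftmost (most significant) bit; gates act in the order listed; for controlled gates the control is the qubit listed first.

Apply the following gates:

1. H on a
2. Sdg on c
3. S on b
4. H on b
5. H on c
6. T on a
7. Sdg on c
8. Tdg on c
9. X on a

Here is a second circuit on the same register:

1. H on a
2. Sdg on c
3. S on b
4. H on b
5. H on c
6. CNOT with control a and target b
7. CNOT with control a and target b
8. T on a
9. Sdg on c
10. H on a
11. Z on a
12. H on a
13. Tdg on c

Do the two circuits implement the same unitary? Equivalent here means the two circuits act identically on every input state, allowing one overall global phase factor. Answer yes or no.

Yes: on every input state the two circuits agree up to one overall phase factor.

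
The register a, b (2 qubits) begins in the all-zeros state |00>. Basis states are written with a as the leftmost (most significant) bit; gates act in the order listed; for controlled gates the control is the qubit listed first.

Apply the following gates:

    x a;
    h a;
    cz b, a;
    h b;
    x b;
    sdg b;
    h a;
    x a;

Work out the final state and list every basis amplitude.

After the circuit, the state carries amplitude sqrt(2)/2 on |00>, -sqrt(2)*I/2 on |01>, 0 on |10>, 0 on |11>.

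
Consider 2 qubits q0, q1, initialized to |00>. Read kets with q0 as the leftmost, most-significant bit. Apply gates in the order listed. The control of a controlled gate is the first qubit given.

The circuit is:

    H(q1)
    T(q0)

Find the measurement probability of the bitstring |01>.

Outcome |01> occurs with probability 1/2.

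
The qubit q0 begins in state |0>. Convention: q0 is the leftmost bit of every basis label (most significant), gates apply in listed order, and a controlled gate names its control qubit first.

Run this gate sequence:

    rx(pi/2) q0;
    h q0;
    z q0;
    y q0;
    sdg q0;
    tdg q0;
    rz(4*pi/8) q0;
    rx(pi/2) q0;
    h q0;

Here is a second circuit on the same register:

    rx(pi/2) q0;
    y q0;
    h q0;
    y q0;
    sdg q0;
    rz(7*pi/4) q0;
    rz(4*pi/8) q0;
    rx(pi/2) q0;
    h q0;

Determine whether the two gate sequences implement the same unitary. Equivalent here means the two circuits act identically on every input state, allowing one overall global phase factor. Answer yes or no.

No — the two circuits implement different unitaries, even allowing a global phase.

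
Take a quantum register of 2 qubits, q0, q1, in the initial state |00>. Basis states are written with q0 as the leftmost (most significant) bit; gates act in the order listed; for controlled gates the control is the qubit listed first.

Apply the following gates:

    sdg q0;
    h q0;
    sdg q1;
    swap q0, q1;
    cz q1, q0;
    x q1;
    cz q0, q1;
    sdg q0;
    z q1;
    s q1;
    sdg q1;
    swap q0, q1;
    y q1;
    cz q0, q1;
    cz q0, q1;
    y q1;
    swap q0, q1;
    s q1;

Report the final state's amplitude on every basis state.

The resulting statevector has amplitude sqrt(2)/2 on |00>, -sqrt(2)*I/2 on |01>, 0 on |10>, 0 on |11>. Key observation: gates 11-18 undo each other exactly, leaving only the rest of the circuit to track.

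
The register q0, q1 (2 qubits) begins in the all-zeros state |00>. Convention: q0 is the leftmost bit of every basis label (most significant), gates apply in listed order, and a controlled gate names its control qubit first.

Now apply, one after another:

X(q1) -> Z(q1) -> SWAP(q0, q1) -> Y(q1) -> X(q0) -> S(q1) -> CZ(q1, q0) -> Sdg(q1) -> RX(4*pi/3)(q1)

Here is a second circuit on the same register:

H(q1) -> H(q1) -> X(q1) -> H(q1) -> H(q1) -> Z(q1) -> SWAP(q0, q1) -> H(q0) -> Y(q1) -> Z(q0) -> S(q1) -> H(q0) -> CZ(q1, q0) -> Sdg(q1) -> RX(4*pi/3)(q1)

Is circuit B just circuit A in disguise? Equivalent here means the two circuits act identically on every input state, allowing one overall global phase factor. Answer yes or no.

Yes — the two circuits implement the same unitary up to a global phase.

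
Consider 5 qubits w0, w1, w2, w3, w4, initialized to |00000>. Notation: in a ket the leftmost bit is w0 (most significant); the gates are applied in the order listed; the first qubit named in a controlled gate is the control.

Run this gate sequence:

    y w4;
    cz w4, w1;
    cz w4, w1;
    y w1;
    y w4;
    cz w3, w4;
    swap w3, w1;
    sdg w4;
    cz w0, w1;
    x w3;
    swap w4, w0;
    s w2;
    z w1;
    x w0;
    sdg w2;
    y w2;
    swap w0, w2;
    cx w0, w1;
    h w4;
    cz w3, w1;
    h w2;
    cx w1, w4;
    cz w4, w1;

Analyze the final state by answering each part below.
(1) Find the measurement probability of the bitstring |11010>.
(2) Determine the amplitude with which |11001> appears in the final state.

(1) The probability of measuring |11010> is 0. Key observation: the block from step 2 through step 3 cancels to the identity and can be dropped.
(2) The amplitude on |11001> is 1/2.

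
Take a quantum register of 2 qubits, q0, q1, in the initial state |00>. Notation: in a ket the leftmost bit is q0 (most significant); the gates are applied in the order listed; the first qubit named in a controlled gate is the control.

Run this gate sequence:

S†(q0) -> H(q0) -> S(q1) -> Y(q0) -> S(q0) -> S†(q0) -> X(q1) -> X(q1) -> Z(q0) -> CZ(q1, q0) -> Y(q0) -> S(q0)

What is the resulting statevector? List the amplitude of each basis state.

After the circuit, the state carries amplitude -sqrt(2)/2 on |00>, 0 on |01>, sqrt(2)*I/2 on |10>, 0 on |11>.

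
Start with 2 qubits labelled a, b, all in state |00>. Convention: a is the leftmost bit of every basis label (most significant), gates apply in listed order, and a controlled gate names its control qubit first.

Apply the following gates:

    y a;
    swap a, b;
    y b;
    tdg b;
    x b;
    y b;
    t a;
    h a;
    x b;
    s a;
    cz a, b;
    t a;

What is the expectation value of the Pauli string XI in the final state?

The expectation value of XI is sqrt(2)/2.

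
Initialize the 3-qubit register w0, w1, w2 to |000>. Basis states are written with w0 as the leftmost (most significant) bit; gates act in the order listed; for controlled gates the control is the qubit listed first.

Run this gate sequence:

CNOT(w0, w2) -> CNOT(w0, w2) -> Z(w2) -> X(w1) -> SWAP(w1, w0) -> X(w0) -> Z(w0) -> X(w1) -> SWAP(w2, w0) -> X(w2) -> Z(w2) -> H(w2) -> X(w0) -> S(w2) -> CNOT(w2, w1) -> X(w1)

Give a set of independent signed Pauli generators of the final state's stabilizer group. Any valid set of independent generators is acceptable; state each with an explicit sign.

The stabilizer group can be generated by -IXY, -ZII, +IZZ, among other valid generating sets.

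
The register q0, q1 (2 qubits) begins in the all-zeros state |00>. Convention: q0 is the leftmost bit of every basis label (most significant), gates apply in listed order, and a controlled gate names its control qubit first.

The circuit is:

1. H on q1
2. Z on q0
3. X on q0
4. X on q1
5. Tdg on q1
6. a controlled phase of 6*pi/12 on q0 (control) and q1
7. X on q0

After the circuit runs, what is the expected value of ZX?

The observable ZX averages to sqrt(2)/2.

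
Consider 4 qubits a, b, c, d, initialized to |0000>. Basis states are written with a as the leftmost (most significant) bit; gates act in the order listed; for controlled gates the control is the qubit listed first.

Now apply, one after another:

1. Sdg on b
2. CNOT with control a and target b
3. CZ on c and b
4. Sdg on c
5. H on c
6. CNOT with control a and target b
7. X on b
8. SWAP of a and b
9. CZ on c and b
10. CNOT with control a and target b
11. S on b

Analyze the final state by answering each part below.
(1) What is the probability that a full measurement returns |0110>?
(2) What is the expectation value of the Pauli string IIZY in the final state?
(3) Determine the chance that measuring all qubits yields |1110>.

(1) Outcome |0110> occurs with probability 0.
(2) The observable IIZY averages to 0.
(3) The probability of measuring |1110> is 1/2.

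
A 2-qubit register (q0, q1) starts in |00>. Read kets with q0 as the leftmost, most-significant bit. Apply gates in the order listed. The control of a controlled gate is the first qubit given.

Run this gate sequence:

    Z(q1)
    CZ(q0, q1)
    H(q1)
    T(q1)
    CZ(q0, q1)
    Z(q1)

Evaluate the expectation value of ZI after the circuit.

The observable ZI averages to 1.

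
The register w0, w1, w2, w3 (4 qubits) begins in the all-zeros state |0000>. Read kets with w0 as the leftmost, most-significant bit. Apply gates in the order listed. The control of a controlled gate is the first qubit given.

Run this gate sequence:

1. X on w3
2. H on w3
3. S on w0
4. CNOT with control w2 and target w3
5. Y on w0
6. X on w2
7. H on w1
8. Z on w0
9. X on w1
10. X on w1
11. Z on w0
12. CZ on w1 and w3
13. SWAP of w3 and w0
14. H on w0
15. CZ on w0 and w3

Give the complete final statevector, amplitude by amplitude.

The final amplitudes are sqrt(2)*I/2 on |0111>, -sqrt(2)*I/2 on |1011>, and 0 on every other basis state. Key observation: the block from step 8 through step 11 cancels to the identity and can be dropped.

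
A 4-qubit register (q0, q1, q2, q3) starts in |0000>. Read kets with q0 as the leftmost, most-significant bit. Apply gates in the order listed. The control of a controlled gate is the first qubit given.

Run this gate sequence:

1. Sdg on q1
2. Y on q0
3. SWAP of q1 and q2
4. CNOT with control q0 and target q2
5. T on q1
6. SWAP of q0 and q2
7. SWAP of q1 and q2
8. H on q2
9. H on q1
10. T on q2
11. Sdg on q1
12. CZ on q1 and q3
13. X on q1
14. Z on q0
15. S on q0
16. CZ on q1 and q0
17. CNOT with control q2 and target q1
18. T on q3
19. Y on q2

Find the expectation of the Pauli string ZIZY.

In the final state, ZIZY has expectation 0.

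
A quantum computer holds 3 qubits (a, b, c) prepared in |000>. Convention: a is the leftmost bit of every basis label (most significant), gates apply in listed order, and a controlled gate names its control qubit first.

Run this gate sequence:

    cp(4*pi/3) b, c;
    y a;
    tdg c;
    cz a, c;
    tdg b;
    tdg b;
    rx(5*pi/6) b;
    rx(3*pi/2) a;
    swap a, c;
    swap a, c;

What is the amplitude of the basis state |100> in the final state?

The final state's coefficient on |100> equals I*(1 - sqrt(3))/4. Key observation: the block from step 9 through step 10 cancels to the identity and can be dropped.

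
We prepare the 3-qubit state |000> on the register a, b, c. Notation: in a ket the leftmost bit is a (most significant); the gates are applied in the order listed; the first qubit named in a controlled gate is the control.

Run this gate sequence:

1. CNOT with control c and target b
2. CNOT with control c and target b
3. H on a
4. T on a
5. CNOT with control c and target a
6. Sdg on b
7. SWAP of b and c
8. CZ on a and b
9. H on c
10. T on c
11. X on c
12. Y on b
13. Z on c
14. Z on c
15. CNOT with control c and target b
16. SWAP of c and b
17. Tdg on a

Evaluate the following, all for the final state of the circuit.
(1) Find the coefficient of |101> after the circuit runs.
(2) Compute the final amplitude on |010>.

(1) The final state's coefficient on |101> equals exp(3*I*pi/4)/2. Key observation: the block from step 1 through step 2 cancels to the identity and can be dropped.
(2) The amplitude on |010> is I/2.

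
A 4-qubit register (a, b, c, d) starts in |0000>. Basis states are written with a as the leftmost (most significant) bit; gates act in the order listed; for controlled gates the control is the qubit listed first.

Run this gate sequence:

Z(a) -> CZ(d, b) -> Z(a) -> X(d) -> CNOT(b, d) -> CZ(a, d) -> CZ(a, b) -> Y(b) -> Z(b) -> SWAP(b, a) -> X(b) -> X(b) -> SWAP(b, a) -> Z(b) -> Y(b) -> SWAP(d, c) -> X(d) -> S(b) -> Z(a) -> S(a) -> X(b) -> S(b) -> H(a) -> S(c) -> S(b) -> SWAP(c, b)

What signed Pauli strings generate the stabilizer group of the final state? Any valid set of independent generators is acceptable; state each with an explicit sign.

The stabilizer group can be generated by +XIII, -IZII, -IIZI, -IIIZ, among other valid generating sets. Key observation: steps 8-15 multiply out to the identity, so the circuit reduces to the remaining gates.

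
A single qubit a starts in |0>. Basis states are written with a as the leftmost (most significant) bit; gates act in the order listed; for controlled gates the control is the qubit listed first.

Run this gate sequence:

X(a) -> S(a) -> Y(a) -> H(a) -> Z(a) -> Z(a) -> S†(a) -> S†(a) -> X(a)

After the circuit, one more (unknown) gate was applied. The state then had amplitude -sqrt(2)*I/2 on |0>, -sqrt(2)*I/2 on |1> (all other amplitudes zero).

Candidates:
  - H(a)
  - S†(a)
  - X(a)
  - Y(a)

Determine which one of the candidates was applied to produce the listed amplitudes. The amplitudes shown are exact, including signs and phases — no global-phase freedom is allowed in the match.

It was Y(a) that produced the state shown.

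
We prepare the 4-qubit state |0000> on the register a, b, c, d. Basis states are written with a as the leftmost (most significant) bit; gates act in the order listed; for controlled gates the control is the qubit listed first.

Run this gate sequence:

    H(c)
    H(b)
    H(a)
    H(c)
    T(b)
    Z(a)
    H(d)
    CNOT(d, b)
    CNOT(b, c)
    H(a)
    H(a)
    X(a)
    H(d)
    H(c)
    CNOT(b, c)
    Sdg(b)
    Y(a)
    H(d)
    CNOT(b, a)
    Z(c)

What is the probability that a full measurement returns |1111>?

A full measurement returns |1111> with probability 1/16. Key observation: gates 10-11 undo each other exactly, leaving only the rest of the circuit to track.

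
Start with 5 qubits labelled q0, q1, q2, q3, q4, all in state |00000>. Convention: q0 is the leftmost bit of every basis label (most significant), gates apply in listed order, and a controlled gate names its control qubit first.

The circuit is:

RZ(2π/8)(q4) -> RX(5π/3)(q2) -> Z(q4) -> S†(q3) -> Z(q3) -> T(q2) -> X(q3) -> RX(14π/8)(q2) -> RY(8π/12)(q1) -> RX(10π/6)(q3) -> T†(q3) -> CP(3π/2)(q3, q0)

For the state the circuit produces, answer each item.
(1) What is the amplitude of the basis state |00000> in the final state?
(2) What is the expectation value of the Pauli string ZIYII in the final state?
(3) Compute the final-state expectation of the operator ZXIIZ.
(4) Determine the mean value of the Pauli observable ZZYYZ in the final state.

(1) The amplitude on |00000> is (-sqrt(3*sqrt(2) + 6)/16 + sqrt(2 - sqrt(2))*exp(I*pi/4)/16)*exp(3*I*pi/8).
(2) The observable ZIYII averages to sqrt(2)/4 + sqrt(3)/4.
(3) The observable ZXIIZ averages to sqrt(3)/2.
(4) The observable ZZYYZ averages to sqrt(3)/16 + 3*sqrt(2)/32.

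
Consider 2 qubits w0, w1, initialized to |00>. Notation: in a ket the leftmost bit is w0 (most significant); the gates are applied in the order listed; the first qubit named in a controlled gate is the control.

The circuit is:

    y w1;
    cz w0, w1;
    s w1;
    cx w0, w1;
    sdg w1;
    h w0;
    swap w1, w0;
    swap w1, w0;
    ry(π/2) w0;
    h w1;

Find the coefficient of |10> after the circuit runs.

The amplitude on |10> is sqrt(2)*I/2.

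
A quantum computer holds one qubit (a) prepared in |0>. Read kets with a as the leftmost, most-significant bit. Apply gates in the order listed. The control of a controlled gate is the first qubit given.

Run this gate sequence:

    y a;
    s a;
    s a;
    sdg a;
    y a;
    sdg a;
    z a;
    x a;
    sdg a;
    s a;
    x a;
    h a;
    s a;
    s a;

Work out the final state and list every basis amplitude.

The final amplitudes are sqrt(2)*I/2 on |0>, -sqrt(2)*I/2 on |1>.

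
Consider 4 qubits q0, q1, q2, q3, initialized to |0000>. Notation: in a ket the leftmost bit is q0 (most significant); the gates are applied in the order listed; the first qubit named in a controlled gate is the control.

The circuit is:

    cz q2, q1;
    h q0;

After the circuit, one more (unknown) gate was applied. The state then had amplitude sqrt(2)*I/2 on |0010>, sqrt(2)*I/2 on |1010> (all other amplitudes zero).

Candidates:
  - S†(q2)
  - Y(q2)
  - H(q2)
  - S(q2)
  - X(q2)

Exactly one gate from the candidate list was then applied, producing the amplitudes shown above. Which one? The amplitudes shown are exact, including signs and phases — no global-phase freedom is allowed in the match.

The unique candidate consistent with the amplitudes is Y(q2).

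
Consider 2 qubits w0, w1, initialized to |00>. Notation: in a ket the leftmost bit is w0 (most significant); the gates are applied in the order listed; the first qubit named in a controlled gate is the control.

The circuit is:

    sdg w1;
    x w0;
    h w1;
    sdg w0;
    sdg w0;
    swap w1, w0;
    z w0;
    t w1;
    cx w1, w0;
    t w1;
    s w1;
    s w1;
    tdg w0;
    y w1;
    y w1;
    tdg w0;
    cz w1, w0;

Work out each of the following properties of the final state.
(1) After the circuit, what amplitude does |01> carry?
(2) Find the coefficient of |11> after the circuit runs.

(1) The final state's coefficient on |01> equals -sqrt(2)*I/2.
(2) |11> carries amplitude -sqrt(2)/2 in the final state.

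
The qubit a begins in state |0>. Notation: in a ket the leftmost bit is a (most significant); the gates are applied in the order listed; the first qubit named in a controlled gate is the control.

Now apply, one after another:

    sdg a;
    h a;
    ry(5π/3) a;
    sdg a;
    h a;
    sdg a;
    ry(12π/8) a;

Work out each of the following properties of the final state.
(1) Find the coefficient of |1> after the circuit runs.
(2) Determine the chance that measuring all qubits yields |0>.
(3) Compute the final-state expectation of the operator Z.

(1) |1> carries amplitude sqrt(2)*(-1 - I)/4 in the final state.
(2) The probability of measuring |0> is 3/4.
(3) The observable Z averages to 1/2.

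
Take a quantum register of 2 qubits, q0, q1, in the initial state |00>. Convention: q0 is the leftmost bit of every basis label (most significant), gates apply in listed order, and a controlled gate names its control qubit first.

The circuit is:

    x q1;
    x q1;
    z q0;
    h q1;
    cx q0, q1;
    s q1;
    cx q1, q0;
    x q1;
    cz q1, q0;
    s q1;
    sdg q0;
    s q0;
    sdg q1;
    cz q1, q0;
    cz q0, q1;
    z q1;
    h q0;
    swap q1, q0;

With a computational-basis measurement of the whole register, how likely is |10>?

A full measurement returns |10> with probability 1/4. Key observation: the block from step 9 through step 14 cancels to the identity and can be dropped.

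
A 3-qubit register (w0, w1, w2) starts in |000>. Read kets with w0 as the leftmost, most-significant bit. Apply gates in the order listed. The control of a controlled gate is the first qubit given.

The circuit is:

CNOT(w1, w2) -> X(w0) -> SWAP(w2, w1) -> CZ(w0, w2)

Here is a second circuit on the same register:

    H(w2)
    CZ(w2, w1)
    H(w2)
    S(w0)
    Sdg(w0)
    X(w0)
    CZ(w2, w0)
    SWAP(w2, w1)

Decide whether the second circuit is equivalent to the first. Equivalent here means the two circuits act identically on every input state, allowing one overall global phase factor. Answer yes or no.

No: there is an input state on which the two circuits produce genuinely different outputs (not merely differing by a phase).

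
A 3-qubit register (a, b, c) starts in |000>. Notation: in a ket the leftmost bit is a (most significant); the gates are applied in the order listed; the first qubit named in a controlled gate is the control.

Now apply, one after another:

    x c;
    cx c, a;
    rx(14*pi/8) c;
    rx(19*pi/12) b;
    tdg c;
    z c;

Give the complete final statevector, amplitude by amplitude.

The final amplitudes are 0 on |000>, 0 on |001>, 0 on |010>, 0 on |011>, I*(-sqrt(6) + sqrt(2) + 2*sqrt(3))/8 on |100>, (sqrt(2) + 2 + sqrt(6))*exp(3*I*pi/4)/8 on |101>, -sqrt(6)/8 - sqrt(2)/8 + 1/4 on |110>, (-2*sqrt(3) - sqrt(6) + sqrt(2))*exp(I*pi/4)/8 on |111>.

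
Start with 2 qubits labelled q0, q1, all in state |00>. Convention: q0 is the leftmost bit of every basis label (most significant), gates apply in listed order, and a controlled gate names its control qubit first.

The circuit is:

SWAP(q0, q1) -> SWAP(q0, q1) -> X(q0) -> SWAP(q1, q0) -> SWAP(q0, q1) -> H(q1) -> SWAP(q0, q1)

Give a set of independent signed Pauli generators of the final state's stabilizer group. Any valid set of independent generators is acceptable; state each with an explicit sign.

One valid set of independent stabilizer generators is +XI, -IZ (any independent generating set of the same group is equally correct). Key observation: steps 1-2 multiply out to the identity, so the circuit reduces to the remaining gates.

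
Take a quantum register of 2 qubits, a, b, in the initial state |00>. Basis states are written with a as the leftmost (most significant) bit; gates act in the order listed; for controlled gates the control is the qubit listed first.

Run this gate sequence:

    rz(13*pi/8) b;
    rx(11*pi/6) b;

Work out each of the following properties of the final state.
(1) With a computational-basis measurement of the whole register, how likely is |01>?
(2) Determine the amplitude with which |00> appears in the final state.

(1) A full measurement returns |01> with probability 1/2 - sqrt(3)/4.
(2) The final state's coefficient on |00> equals (sqrt(2) + sqrt(6))*exp(3*I*pi/16)/4.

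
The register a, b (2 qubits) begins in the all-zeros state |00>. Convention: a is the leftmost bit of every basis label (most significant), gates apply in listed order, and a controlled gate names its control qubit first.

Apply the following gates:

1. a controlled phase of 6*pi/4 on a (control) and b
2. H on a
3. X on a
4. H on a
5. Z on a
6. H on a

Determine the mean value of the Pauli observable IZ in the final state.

The observable IZ averages to 1.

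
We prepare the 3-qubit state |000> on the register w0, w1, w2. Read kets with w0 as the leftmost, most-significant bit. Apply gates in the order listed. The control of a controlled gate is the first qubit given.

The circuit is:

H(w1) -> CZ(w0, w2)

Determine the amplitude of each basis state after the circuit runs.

The final amplitudes are sqrt(2)/2 on |000>, sqrt(2)/2 on |010>, and 0 on every other basis state.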